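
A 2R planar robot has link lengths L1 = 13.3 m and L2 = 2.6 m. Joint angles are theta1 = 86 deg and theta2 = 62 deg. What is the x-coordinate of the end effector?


Convert angles to radians: theta1 = 1.501, theta2 = 1.0821
x = L1*cos(theta1) + L2*cos(theta1+theta2)
x = 0.9278 + -2.2049
x = -1.2772


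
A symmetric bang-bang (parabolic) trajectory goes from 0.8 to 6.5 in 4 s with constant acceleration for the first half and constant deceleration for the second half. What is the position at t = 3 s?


Symmetric rest-to-rest: each phase covers (pf-p0)/2 in time T/2. 0.5*a*(T/2)^2 = (pf-p0)/2 => a = 4*(pf-p0)/T^2
a = 4*(6.5-0.8)/4^2 = 1.425
t = 3 is in the deceleration phase (t > T/2).
p = pf - 0.5*a*(T-t)^2 = 6.5 - 0.5*1.425*1^2
= 5.7875


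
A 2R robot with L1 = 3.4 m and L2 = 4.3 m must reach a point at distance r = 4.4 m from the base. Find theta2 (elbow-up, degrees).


cos(theta2) = (r^2 - L1^2 - L2^2) / (2*L1*L2)
cos(theta2) = (19.36 - 11.56 - 18.49) / 29.24
cos(theta2) = -0.365595
theta2 = 111.4442 degrees


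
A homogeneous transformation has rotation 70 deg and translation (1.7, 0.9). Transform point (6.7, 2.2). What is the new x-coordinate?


x' = cos(theta)*px - sin(theta)*py + tx
= 0.342*6.7 - 0.9397*2.2 + 1.7
= 1.9242


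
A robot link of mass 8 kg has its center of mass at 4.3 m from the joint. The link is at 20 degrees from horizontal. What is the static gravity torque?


tau = m*g*L*cos(angle)
= 8 * 9.81 * 4.3 * cos(20 deg)
= 8 * 9.81 * 4.3 * 0.9397
= 317.1124 Nm


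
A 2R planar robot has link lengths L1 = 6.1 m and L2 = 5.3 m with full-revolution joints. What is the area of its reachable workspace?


r_max = L1 + L2 = 11.4 m
r_min = |L1 - L2| = 0.8 m
Area = pi*(r_max^2 - r_min^2)
= pi*(129.96 - 0.64)
= pi * 129.32
= 406.2708 m^2


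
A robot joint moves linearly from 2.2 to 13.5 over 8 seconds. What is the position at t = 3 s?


s = t/T = 3/8 = 0.375
p(t) = p0 + (pf-p0)*s
= 2.2 + (13.5 - 2.2) * 0.375
= 6.4375


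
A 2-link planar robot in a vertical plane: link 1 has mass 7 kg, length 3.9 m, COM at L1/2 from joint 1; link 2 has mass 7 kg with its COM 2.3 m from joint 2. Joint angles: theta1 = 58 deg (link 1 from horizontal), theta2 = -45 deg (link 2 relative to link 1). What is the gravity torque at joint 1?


Horizontal distance from joint 1 to link-1 COM:
  x_c1 = (L1/2)*cos(t1) = 1.95 * 0.5299 = 1.0333 m
Horizontal distance from joint 1 to link-2 COM:
  x_c2 = L1*cos(t1) + Lc2*cos(t1+t2)
       = 3.9*0.5299 + 2.3*0.9744 = 4.3077 m
tau1 = m1*g*x_c1 + m2*g*x_c2
     = 7*9.81*1.0333 + 7*9.81*4.3077
     = 70.9596 + 295.8123
     = 366.7719 Nm


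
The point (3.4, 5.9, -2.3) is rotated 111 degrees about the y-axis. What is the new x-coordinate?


Rotation about y-axis: x' = x*cos(theta) + z*sin(theta)
= 3.4 * -0.3584 + -2.3 * 0.9336
= -3.3657


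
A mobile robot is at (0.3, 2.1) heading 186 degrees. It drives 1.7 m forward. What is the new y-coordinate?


y_new = y0 + d*sin(theta)
= 2.1 + 1.7*sin(186)
= 2.1 + -0.1777
= 1.9223


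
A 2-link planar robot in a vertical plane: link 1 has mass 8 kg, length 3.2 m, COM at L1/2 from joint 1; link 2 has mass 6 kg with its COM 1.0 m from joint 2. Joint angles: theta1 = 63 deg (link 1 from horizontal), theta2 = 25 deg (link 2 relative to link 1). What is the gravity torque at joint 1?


Horizontal distance from joint 1 to link-1 COM:
  x_c1 = (L1/2)*cos(t1) = 1.6 * 0.454 = 0.7264 m
Horizontal distance from joint 1 to link-2 COM:
  x_c2 = L1*cos(t1) + Lc2*cos(t1+t2)
       = 3.2*0.454 + 1.0*0.0349 = 1.4877 m
tau1 = m1*g*x_c1 + m2*g*x_c2
     = 8*9.81*0.7264 + 6*9.81*1.4877
     = 57.0067 + 87.5642
     = 144.5709 Nm


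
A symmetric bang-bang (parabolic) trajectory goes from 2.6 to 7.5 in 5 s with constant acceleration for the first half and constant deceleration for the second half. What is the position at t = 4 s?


Symmetric rest-to-rest: each phase covers (pf-p0)/2 in time T/2. 0.5*a*(T/2)^2 = (pf-p0)/2 => a = 4*(pf-p0)/T^2
a = 4*(7.5-2.6)/5^2 = 0.784
t = 4 is in the deceleration phase (t > T/2).
p = pf - 0.5*a*(T-t)^2 = 7.5 - 0.5*0.784*1^2
= 7.108


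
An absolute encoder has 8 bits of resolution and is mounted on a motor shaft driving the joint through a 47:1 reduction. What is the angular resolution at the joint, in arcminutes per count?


counts = 2^8 = 256
effective counts at joint = 256 * 47 = 12032
resolution = 360*60 / 12032
= 1.7952 arcmin/count


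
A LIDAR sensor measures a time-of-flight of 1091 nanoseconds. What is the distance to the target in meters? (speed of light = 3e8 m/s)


tof = 1091 ns = 1.091e-06 s
dist = c * tof / 2
= 3e8 * 1.091e-06 / 2
= 163.65 m


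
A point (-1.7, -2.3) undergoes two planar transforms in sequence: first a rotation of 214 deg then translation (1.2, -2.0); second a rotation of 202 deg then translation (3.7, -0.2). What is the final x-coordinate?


After transform 1:
x1 = cos(214)*-1.7 - sin(214)*-2.3 + 1.2 = 1.3232
y1 = sin(214)*-1.7 + cos(214)*-2.3 + -2.0 = 0.8574
After transform 2:
x2 = cos(202)*1.3232 - sin(202)*0.8574 + 3.7
= 2.7943


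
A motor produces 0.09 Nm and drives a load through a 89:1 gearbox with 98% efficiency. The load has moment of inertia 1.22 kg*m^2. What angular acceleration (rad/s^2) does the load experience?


tau_out = tau_motor * N * eta
= 0.09 * 89 * 0.98 = 7.8498 Nm
alpha = tau_out / I = 7.8498 / 1.22
= 6.4343 rad/s^2


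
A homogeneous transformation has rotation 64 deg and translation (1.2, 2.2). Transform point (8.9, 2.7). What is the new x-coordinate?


x' = cos(theta)*px - sin(theta)*py + tx
= 0.4384*8.9 - 0.8988*2.7 + 1.2
= 2.6748


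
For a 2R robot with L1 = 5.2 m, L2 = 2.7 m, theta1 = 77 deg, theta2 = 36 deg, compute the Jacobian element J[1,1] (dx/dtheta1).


J[1,1] = -L1*sin(t1) - L2*sin(t1+t2)
= -5.2*sin(77) - 2.7*sin(113)
= -7.5521


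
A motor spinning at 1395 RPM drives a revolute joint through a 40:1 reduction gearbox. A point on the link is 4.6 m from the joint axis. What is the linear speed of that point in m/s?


omega_motor = 1395 * 2*pi/60 = 146.0841 rad/s
omega_joint = omega_motor / 40 = 3.6521 rad/s
v = omega_joint * r = 3.6521 * 4.6
= 16.7997 m/s


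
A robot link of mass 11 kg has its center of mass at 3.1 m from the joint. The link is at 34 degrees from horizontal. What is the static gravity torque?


tau = m*g*L*cos(angle)
= 11 * 9.81 * 3.1 * cos(34 deg)
= 11 * 9.81 * 3.1 * 0.829
= 277.3305 Nm


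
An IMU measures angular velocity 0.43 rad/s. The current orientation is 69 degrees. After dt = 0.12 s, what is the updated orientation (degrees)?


delta_theta = w * dt = 0.43 * 0.12 = 0.0516 rad
= 2.9565 deg
theta_new = 69 + 2.9565 = 71.9565 deg


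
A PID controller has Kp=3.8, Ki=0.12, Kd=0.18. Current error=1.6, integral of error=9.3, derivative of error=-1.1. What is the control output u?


u = Kp*e + Ki*int(e) + Kd*de/dt
= 3.8*1.6 + 0.12*9.3 + 0.18*(-1.1)
= 6.08 + 1.116 + -0.198
= 6.998


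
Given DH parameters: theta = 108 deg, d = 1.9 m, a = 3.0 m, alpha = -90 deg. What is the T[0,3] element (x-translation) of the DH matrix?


T[0,3] = a * cos(theta)
= 3.0 * cos(108 deg)
= 3.0 * -0.309
= -0.9271


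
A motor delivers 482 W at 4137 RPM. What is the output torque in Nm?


omega = 4137 * 2*pi/60 = 433.2256 rad/s
tau = P / omega = 482 / 433.2256
= 1.1126 Nm


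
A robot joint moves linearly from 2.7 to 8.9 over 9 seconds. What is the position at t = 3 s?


s = t/T = 3/9 = 0.3333
p(t) = p0 + (pf-p0)*s
= 2.7 + (8.9 - 2.7) * 0.3333
= 4.7667


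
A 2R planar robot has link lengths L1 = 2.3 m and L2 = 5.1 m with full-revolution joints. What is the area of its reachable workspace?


r_max = L1 + L2 = 7.4 m
r_min = |L1 - L2| = 2.8 m
Area = pi*(r_max^2 - r_min^2)
= pi*(54.76 - 7.84)
= pi * 46.92
= 147.4035 m^2


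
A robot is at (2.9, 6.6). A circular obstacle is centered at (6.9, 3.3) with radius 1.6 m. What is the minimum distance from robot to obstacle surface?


center_dist = sqrt((2.9-6.9)^2 + (6.6-3.3)^2)
= sqrt(16.0 + 10.89)
= 5.1856
min_dist = center_dist - radius = 5.1856 - 1.6 = 3.5856 m


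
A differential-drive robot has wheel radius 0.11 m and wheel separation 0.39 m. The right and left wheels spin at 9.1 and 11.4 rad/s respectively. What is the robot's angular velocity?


vR = r*wR = 0.11*9.1 = 1.001 m/s
vL = r*wL = 0.11*11.4 = 1.254 m/s
v = (vR+vL)/2 = 1.1275 m/s
omega = (vR-vL)/L = -0.6487 rad/s
angular velocity = -0.6487 rad/s


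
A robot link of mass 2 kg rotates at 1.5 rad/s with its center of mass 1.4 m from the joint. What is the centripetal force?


F = m * omega^2 * r
= 2 * 1.5^2 * 1.4
= 2 * 2.25 * 1.4
= 6.3 N


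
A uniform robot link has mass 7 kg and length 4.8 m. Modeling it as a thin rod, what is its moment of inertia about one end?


I = (1/3) * m * L^2
= (1/3) * 7 * 4.8^2
= 0.333333 * 7 * 23.04
= 53.76 kg*m^2


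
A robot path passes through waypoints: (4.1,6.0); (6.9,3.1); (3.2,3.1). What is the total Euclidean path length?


Segment lengths:
  seg1 = sqrt((2.8)^2 + (-2.9)^2) = 4.0311
  seg2 = sqrt((-3.7)^2 + (0.0)^2) = 3.7
Total = 7.7311


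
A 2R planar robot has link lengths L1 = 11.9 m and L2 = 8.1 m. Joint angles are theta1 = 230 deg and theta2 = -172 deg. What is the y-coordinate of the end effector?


Convert angles to radians: theta1 = 4.0143, theta2 = -3.002
y = L1*sin(theta1) + L2*sin(theta1+theta2)
y = -9.1159 + 6.8692
y = -2.2467


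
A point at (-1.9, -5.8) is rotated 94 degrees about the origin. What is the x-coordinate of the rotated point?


x' = x*cos(theta) - y*sin(theta)
cos(94 deg) = -0.0698, sin(94 deg) = 0.9976
x' = -1.9 * -0.0698 - -5.8 * 0.9976
= 0.1325 - -5.7859
= 5.9184


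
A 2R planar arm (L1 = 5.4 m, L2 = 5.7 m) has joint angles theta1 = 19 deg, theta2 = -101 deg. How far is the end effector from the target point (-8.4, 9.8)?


End effector via forward kinematics:
x = L1*cos(t1) + L2*cos(t1+t2) = 5.8991
y = L1*sin(t1) + L2*sin(t1+t2) = -3.8865
Distance to target:
d = sqrt((-8.4 - 5.8991)^2 + (9.8 - -3.8865)^2)
= sqrt(204.4639 + 187.3192)
= 19.7935 m


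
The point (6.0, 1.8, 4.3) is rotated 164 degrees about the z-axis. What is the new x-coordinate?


Rotation about z-axis: x' = x*cos(theta) - y*sin(theta)
= 6.0 * -0.9613 - 1.8 * 0.2756
= -6.2637


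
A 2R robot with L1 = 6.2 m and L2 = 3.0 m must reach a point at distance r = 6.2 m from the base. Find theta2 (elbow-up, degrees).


cos(theta2) = (r^2 - L1^2 - L2^2) / (2*L1*L2)
cos(theta2) = (38.44 - 38.44 - 9.0) / 37.2
cos(theta2) = -0.241935
theta2 = 104.0008 degrees


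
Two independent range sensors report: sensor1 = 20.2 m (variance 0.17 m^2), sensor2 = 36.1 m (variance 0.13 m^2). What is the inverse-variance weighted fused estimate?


w1 = (1/var1) / (1/var1 + 1/var2)
   = 5.8824 / (5.8824 + 7.6923) = 0.4333
w2 = 1 - w1 = 0.5667
fused = w1*s1 + w2*s2 = 8.7533 + 20.4567
= 29.21 m


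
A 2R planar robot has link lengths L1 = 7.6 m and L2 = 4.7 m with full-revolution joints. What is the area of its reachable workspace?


r_max = L1 + L2 = 12.3 m
r_min = |L1 - L2| = 2.9 m
Area = pi*(r_max^2 - r_min^2)
= pi*(151.29 - 8.41)
= pi * 142.88
= 448.8708 m^2


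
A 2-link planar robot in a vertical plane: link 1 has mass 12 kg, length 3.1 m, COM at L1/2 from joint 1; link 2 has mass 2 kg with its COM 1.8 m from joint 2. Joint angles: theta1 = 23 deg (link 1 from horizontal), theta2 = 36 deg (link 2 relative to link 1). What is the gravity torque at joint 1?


Horizontal distance from joint 1 to link-1 COM:
  x_c1 = (L1/2)*cos(t1) = 1.55 * 0.9205 = 1.4268 m
Horizontal distance from joint 1 to link-2 COM:
  x_c2 = L1*cos(t1) + Lc2*cos(t1+t2)
       = 3.1*0.9205 + 1.8*0.515 = 3.7806 m
tau1 = m1*g*x_c1 + m2*g*x_c2
     = 12*9.81*1.4268 + 2*9.81*3.7806
     = 167.9608 + 74.176
     = 242.1369 Nm


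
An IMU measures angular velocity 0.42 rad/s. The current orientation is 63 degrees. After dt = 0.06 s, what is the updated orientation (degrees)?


delta_theta = w * dt = 0.42 * 0.06 = 0.0252 rad
= 1.4439 deg
theta_new = 63 + 1.4439 = 64.4439 deg


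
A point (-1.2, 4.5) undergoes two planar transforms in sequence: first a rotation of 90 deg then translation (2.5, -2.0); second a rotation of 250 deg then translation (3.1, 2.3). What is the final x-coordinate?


After transform 1:
x1 = cos(90)*-1.2 - sin(90)*4.5 + 2.5 = -2.0
y1 = sin(90)*-1.2 + cos(90)*4.5 + -2.0 = -3.2
After transform 2:
x2 = cos(250)*-2.0 - sin(250)*-3.2 + 3.1
= 0.777


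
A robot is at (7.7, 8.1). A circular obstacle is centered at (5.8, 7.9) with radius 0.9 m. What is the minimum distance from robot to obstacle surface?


center_dist = sqrt((7.7-5.8)^2 + (8.1-7.9)^2)
= sqrt(3.61 + 0.04)
= 1.9105
min_dist = center_dist - radius = 1.9105 - 0.9 = 1.0105 m


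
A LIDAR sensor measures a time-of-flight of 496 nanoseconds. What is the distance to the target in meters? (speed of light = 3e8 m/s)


tof = 496 ns = 4.96e-07 s
dist = c * tof / 2
= 3e8 * 4.96e-07 / 2
= 74.4 m


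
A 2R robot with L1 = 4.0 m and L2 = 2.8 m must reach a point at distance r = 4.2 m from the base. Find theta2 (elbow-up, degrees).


cos(theta2) = (r^2 - L1^2 - L2^2) / (2*L1*L2)
cos(theta2) = (17.64 - 16.0 - 7.84) / 22.4
cos(theta2) = -0.276786
theta2 = 106.0685 degrees


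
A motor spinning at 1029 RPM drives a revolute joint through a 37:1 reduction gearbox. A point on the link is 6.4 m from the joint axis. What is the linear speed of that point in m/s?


omega_motor = 1029 * 2*pi/60 = 107.7566 rad/s
omega_joint = omega_motor / 37 = 2.9123 rad/s
v = omega_joint * r = 2.9123 * 6.4
= 18.639 m/s


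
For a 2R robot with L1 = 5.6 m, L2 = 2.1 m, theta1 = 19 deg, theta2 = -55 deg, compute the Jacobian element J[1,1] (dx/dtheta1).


J[1,1] = -L1*sin(t1) - L2*sin(t1+t2)
= -5.6*sin(19) - 2.1*sin(-36)
= -0.5888


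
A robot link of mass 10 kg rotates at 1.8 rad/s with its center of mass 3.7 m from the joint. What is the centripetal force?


F = m * omega^2 * r
= 10 * 1.8^2 * 3.7
= 10 * 3.24 * 3.7
= 119.88 N


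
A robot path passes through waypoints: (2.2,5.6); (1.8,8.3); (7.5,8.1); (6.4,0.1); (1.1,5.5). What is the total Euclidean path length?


Segment lengths:
  seg1 = sqrt((-0.4)^2 + (2.7)^2) = 2.7295
  seg2 = sqrt((5.7)^2 + (-0.2)^2) = 5.7035
  seg3 = sqrt((-1.1)^2 + (-8.0)^2) = 8.0753
  seg4 = sqrt((-5.3)^2 + (5.4)^2) = 7.5664
Total = 24.0746


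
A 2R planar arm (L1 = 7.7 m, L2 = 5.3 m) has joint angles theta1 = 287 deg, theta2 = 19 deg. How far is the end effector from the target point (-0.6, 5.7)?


End effector via forward kinematics:
x = L1*cos(t1) + L2*cos(t1+t2) = 5.3665
y = L1*sin(t1) + L2*sin(t1+t2) = -11.6513
Distance to target:
d = sqrt((-0.6 - 5.3665)^2 + (5.7 - -11.6513)^2)
= sqrt(35.5994 + 301.0689)
= 18.3485 m


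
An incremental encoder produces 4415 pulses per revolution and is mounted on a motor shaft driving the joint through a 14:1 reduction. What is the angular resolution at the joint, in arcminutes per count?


counts per rev = 4415
effective counts at joint = 4415 * 14 = 61810
resolution = 360*60 / 61810
= 0.3495 arcmin/count


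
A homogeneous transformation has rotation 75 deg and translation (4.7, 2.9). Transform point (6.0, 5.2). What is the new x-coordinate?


x' = cos(theta)*px - sin(theta)*py + tx
= 0.2588*6.0 - 0.9659*5.2 + 4.7
= 1.2301


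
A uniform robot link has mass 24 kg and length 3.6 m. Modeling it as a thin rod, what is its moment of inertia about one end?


I = (1/3) * m * L^2
= (1/3) * 24 * 3.6^2
= 0.333333 * 24 * 12.96
= 103.68 kg*m^2


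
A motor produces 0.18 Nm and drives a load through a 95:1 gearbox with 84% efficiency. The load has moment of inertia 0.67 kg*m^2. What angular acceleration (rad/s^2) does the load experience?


tau_out = tau_motor * N * eta
= 0.18 * 95 * 0.84 = 14.364 Nm
alpha = tau_out / I = 14.364 / 0.67
= 21.4388 rad/s^2


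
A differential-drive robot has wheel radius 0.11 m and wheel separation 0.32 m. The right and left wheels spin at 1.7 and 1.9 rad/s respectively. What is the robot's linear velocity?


vR = r*wR = 0.11*1.7 = 0.187 m/s
vL = r*wL = 0.11*1.9 = 0.209 m/s
v = (vR+vL)/2 = 0.198 m/s
omega = (vR-vL)/L = -0.0687 rad/s
linear velocity = 0.198 m/s


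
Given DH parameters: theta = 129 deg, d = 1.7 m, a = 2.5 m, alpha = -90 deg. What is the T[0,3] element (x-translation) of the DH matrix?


T[0,3] = a * cos(theta)
= 2.5 * cos(129 deg)
= 2.5 * -0.6293
= -1.5733


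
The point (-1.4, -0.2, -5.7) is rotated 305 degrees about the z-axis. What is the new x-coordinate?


Rotation about z-axis: x' = x*cos(theta) - y*sin(theta)
= -1.4 * 0.5736 - -0.2 * -0.8192
= -0.9668


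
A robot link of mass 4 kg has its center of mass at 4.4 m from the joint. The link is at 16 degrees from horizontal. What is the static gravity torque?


tau = m*g*L*cos(angle)
= 4 * 9.81 * 4.4 * cos(16 deg)
= 4 * 9.81 * 4.4 * 0.9613
= 165.9676 Nm


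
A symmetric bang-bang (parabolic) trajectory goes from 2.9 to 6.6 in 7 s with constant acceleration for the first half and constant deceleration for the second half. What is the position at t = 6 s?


Symmetric rest-to-rest: each phase covers (pf-p0)/2 in time T/2. 0.5*a*(T/2)^2 = (pf-p0)/2 => a = 4*(pf-p0)/T^2
a = 4*(6.6-2.9)/7^2 = 0.302
t = 6 is in the deceleration phase (t > T/2).
p = pf - 0.5*a*(T-t)^2 = 6.6 - 0.5*0.302*1^2
= 6.449


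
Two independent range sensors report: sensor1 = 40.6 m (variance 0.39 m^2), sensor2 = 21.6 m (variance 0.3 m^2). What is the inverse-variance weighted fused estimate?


w1 = (1/var1) / (1/var1 + 1/var2)
   = 2.5641 / (2.5641 + 3.3333) = 0.4348
w2 = 1 - w1 = 0.5652
fused = w1*s1 + w2*s2 = 17.6522 + 12.2087
= 29.8609 m


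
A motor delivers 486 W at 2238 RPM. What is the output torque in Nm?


omega = 2238 * 2*pi/60 = 234.3628 rad/s
tau = P / omega = 486 / 234.3628
= 2.0737 Nm


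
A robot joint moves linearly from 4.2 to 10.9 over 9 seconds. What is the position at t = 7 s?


s = t/T = 7/9 = 0.7778
p(t) = p0 + (pf-p0)*s
= 4.2 + (10.9 - 4.2) * 0.7778
= 9.4111


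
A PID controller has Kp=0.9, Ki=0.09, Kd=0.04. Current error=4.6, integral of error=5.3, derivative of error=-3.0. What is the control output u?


u = Kp*e + Ki*int(e) + Kd*de/dt
= 0.9*4.6 + 0.09*5.3 + 0.04*(-3.0)
= 4.14 + 0.477 + -0.12
= 4.497


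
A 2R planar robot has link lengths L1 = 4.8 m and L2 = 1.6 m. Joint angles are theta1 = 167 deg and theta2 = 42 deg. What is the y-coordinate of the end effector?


Convert angles to radians: theta1 = 2.9147, theta2 = 0.733
y = L1*sin(theta1) + L2*sin(theta1+theta2)
y = 1.0798 + -0.7757
y = 0.3041


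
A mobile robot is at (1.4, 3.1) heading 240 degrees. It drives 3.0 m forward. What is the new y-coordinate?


y_new = y0 + d*sin(theta)
= 3.1 + 3.0*sin(240)
= 3.1 + -2.5981
= 0.5019


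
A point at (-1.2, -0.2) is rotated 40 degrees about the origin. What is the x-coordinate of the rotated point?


x' = x*cos(theta) - y*sin(theta)
cos(40 deg) = 0.766, sin(40 deg) = 0.6428
x' = -1.2 * 0.766 - -0.2 * 0.6428
= -0.9193 - -0.1286
= -0.7907


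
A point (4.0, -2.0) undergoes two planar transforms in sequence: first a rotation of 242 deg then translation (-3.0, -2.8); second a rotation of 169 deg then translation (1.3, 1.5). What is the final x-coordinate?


After transform 1:
x1 = cos(242)*4.0 - sin(242)*-2.0 + -3.0 = -6.6438
y1 = sin(242)*4.0 + cos(242)*-2.0 + -2.8 = -5.3928
After transform 2:
x2 = cos(169)*-6.6438 - sin(169)*-5.3928 + 1.3
= 8.8507


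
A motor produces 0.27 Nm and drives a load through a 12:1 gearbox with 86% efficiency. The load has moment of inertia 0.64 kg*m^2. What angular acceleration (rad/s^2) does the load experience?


tau_out = tau_motor * N * eta
= 0.27 * 12 * 0.86 = 2.7864 Nm
alpha = tau_out / I = 2.7864 / 0.64
= 4.3537 rad/s^2


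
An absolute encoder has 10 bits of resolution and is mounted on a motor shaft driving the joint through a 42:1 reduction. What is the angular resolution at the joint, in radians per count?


counts = 2^10 = 1024
effective counts at joint = 1024 * 42 = 43008
resolution = 2*pi / 43008
= 1.4609e-04 rad/count


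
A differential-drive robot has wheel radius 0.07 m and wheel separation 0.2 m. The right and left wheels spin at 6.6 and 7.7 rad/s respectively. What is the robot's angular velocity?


vR = r*wR = 0.07*6.6 = 0.462 m/s
vL = r*wL = 0.07*7.7 = 0.539 m/s
v = (vR+vL)/2 = 0.5005 m/s
omega = (vR-vL)/L = -0.385 rad/s
angular velocity = -0.385 rad/s


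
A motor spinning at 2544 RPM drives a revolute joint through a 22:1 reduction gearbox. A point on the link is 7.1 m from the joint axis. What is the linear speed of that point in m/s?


omega_motor = 2544 * 2*pi/60 = 266.4071 rad/s
omega_joint = omega_motor / 22 = 12.1094 rad/s
v = omega_joint * r = 12.1094 * 7.1
= 85.9768 m/s


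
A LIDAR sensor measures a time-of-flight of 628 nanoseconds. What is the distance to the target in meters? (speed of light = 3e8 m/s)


tof = 628 ns = 6.28e-07 s
dist = c * tof / 2
= 3e8 * 6.28e-07 / 2
= 94.2 m


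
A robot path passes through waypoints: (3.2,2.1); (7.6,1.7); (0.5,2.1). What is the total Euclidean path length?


Segment lengths:
  seg1 = sqrt((4.4)^2 + (-0.4)^2) = 4.4181
  seg2 = sqrt((-7.1)^2 + (0.4)^2) = 7.1113
Total = 11.5294


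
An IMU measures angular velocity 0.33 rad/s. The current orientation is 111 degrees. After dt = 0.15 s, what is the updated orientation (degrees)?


delta_theta = w * dt = 0.33 * 0.15 = 0.0495 rad
= 2.8361 deg
theta_new = 111 + 2.8361 = 113.8361 deg


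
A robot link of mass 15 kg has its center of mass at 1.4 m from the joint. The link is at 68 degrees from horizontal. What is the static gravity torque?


tau = m*g*L*cos(angle)
= 15 * 9.81 * 1.4 * cos(68 deg)
= 15 * 9.81 * 1.4 * 0.3746
= 77.1727 Nm


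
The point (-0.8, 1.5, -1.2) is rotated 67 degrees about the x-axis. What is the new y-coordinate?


Rotation about x-axis: y' = y*cos(theta) - z*sin(theta)
= 1.5 * 0.3907 - -1.2 * 0.9205
= 1.6907


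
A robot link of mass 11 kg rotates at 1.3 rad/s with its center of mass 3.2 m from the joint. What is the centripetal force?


F = m * omega^2 * r
= 11 * 1.3^2 * 3.2
= 11 * 1.69 * 3.2
= 59.488 N


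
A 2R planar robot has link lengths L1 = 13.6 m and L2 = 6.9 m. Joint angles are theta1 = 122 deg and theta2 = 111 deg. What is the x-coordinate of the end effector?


Convert angles to radians: theta1 = 2.1293, theta2 = 1.9373
x = L1*cos(theta1) + L2*cos(theta1+theta2)
x = -7.2069 + -4.1525
x = -11.3594


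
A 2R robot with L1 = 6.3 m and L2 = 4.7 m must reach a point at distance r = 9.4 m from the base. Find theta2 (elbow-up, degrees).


cos(theta2) = (r^2 - L1^2 - L2^2) / (2*L1*L2)
cos(theta2) = (88.36 - 39.69 - 22.09) / 59.22
cos(theta2) = 0.448835
theta2 = 63.331 degrees


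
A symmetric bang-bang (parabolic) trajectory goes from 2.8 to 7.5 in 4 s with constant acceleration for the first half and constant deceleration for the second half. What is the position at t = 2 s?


Symmetric rest-to-rest: each phase covers (pf-p0)/2 in time T/2. 0.5*a*(T/2)^2 = (pf-p0)/2 => a = 4*(pf-p0)/T^2
a = 4*(7.5-2.8)/4^2 = 1.175
t = 2 is in the acceleration phase (t <= T/2).
p = p0 + 0.5*a*t^2 = 2.8 + 0.5*1.175*2^2
= 5.15


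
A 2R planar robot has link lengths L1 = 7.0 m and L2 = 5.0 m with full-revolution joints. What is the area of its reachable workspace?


r_max = L1 + L2 = 12.0 m
r_min = |L1 - L2| = 2.0 m
Area = pi*(r_max^2 - r_min^2)
= pi*(144.0 - 4.0)
= pi * 140.0
= 439.823 m^2


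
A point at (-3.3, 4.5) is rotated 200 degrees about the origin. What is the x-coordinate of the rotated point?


x' = x*cos(theta) - y*sin(theta)
cos(200 deg) = -0.9397, sin(200 deg) = -0.342
x' = -3.3 * -0.9397 - 4.5 * -0.342
= 3.101 - -1.5391
= 4.6401


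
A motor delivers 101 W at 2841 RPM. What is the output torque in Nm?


omega = 2841 * 2*pi/60 = 297.5088 rad/s
tau = P / omega = 101 / 297.5088
= 0.3395 Nm


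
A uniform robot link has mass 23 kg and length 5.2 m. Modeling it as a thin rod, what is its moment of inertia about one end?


I = (1/3) * m * L^2
= (1/3) * 23 * 5.2^2
= 0.333333 * 23 * 27.04
= 207.3067 kg*m^2


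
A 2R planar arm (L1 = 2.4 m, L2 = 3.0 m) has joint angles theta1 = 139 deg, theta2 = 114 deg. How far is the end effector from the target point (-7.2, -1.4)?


End effector via forward kinematics:
x = L1*cos(t1) + L2*cos(t1+t2) = -2.6884
y = L1*sin(t1) + L2*sin(t1+t2) = -1.2944
Distance to target:
d = sqrt((-7.2 - -2.6884)^2 + (-1.4 - -1.2944)^2)
= sqrt(20.3544 + 0.0112)
= 4.5128 m


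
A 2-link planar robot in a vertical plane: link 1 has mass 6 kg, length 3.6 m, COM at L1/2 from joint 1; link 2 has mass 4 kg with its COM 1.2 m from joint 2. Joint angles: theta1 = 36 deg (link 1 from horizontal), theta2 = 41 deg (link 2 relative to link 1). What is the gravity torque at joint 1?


Horizontal distance from joint 1 to link-1 COM:
  x_c1 = (L1/2)*cos(t1) = 1.8 * 0.809 = 1.4562 m
Horizontal distance from joint 1 to link-2 COM:
  x_c2 = L1*cos(t1) + Lc2*cos(t1+t2)
       = 3.6*0.809 + 1.2*0.225 = 3.1824 m
tau1 = m1*g*x_c1 + m2*g*x_c2
     = 6*9.81*1.4562 + 4*9.81*3.1824
     = 85.7137 + 124.8775
     = 210.5912 Nm


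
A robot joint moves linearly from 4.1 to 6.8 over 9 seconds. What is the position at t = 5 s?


s = t/T = 5/9 = 0.5556
p(t) = p0 + (pf-p0)*s
= 4.1 + (6.8 - 4.1) * 0.5556
= 5.6


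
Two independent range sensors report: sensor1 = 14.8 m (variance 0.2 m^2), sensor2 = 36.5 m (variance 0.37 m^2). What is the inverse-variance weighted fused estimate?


w1 = (1/var1) / (1/var1 + 1/var2)
   = 5.0 / (5.0 + 2.7027) = 0.6491
w2 = 1 - w1 = 0.3509
fused = w1*s1 + w2*s2 = 9.607 + 12.807
= 22.414 m


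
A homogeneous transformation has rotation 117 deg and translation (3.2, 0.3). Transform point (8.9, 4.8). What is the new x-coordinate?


x' = cos(theta)*px - sin(theta)*py + tx
= -0.454*8.9 - 0.891*4.8 + 3.2
= -5.1173


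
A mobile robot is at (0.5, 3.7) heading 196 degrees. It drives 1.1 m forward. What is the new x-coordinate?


x_new = x0 + d*cos(theta)
= 0.5 + 1.1*cos(196)
= 0.5 + -1.0574
= -0.5574


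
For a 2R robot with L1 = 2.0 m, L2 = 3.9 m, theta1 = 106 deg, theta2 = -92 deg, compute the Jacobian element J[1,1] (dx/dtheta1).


J[1,1] = -L1*sin(t1) - L2*sin(t1+t2)
= -2.0*sin(106) - 3.9*sin(14)
= -2.866


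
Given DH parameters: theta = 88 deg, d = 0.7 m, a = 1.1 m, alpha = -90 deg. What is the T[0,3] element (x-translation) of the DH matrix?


T[0,3] = a * cos(theta)
= 1.1 * cos(88 deg)
= 1.1 * 0.0349
= 0.0384


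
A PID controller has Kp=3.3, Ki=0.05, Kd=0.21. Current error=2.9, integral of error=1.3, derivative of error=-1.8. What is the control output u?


u = Kp*e + Ki*int(e) + Kd*de/dt
= 3.3*2.9 + 0.05*1.3 + 0.21*(-1.8)
= 9.57 + 0.065 + -0.378
= 9.257


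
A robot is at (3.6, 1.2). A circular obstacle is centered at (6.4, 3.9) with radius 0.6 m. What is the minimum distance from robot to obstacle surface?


center_dist = sqrt((3.6-6.4)^2 + (1.2-3.9)^2)
= sqrt(7.84 + 7.29)
= 3.8897
min_dist = center_dist - radius = 3.8897 - 0.6 = 3.2897 m


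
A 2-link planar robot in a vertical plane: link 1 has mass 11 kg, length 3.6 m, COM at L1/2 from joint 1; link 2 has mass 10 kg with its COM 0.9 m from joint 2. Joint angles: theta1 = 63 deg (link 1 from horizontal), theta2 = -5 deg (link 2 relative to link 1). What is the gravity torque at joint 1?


Horizontal distance from joint 1 to link-1 COM:
  x_c1 = (L1/2)*cos(t1) = 1.8 * 0.454 = 0.8172 m
Horizontal distance from joint 1 to link-2 COM:
  x_c2 = L1*cos(t1) + Lc2*cos(t1+t2)
       = 3.6*0.454 + 0.9*0.5299 = 2.1113 m
tau1 = m1*g*x_c1 + m2*g*x_c2
     = 11*9.81*0.8172 + 10*9.81*2.1113
     = 88.1822 + 207.1179
     = 295.3001 Nm


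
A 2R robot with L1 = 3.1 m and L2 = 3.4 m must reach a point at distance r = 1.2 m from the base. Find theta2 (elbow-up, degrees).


cos(theta2) = (r^2 - L1^2 - L2^2) / (2*L1*L2)
cos(theta2) = (1.44 - 9.61 - 11.56) / 21.08
cos(theta2) = -0.935958
theta2 = 159.3835 degrees


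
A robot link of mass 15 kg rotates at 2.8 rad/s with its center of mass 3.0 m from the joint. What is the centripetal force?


F = m * omega^2 * r
= 15 * 2.8^2 * 3.0
= 15 * 7.84 * 3.0
= 352.8 N


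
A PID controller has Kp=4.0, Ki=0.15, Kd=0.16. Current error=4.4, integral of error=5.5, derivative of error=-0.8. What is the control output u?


u = Kp*e + Ki*int(e) + Kd*de/dt
= 4.0*4.4 + 0.15*5.5 + 0.16*(-0.8)
= 17.6 + 0.825 + -0.128
= 18.297


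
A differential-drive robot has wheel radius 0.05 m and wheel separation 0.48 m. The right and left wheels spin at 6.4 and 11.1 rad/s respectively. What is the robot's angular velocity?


vR = r*wR = 0.05*6.4 = 0.32 m/s
vL = r*wL = 0.05*11.1 = 0.555 m/s
v = (vR+vL)/2 = 0.4375 m/s
omega = (vR-vL)/L = -0.4896 rad/s
angular velocity = -0.4896 rad/s


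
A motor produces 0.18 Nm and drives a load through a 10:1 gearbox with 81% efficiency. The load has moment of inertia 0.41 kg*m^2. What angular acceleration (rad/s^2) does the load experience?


tau_out = tau_motor * N * eta
= 0.18 * 10 * 0.81 = 1.458 Nm
alpha = tau_out / I = 1.458 / 0.41
= 3.5561 rad/s^2


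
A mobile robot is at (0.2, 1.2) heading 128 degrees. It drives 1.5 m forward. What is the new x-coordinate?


x_new = x0 + d*cos(theta)
= 0.2 + 1.5*cos(128)
= 0.2 + -0.9235
= -0.7235


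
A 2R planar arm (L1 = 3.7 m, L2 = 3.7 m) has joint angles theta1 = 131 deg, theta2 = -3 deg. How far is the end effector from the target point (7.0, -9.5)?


End effector via forward kinematics:
x = L1*cos(t1) + L2*cos(t1+t2) = -4.7054
y = L1*sin(t1) + L2*sin(t1+t2) = 5.7081
Distance to target:
d = sqrt((7.0 - -4.7054)^2 + (-9.5 - 5.7081)^2)
= sqrt(137.0156 + 231.2852)
= 19.1912 m


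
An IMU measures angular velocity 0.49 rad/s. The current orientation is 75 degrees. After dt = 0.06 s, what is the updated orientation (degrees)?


delta_theta = w * dt = 0.49 * 0.06 = 0.0294 rad
= 1.6845 deg
theta_new = 75 + 1.6845 = 76.6845 deg


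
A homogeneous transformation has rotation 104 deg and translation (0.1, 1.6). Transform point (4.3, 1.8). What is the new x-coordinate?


x' = cos(theta)*px - sin(theta)*py + tx
= -0.2419*4.3 - 0.9703*1.8 + 0.1
= -2.6868


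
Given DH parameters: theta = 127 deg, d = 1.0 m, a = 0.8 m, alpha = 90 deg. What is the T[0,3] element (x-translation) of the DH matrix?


T[0,3] = a * cos(theta)
= 0.8 * cos(127 deg)
= 0.8 * -0.6018
= -0.4815


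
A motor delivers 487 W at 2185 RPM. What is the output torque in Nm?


omega = 2185 * 2*pi/60 = 228.8127 rad/s
tau = P / omega = 487 / 228.8127
= 2.1284 Nm


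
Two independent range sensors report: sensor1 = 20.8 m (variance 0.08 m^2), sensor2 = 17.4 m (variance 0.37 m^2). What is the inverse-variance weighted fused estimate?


w1 = (1/var1) / (1/var1 + 1/var2)
   = 12.5 / (12.5 + 2.7027) = 0.8222
w2 = 1 - w1 = 0.1778
fused = w1*s1 + w2*s2 = 17.1022 + 3.0933
= 20.1956 m


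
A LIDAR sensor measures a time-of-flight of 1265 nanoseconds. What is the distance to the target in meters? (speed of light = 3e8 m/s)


tof = 1265 ns = 1.265e-06 s
dist = c * tof / 2
= 3e8 * 1.265e-06 / 2
= 189.75 m


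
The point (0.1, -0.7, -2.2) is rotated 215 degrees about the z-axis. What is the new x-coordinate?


Rotation about z-axis: x' = x*cos(theta) - y*sin(theta)
= 0.1 * -0.8192 - -0.7 * -0.5736
= -0.4834


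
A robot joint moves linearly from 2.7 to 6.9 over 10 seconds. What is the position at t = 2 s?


s = t/T = 2/10 = 0.2
p(t) = p0 + (pf-p0)*s
= 2.7 + (6.9 - 2.7) * 0.2
= 3.54


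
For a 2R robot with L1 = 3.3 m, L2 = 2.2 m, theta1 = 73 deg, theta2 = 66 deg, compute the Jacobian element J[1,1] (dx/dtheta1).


J[1,1] = -L1*sin(t1) - L2*sin(t1+t2)
= -3.3*sin(73) - 2.2*sin(139)
= -4.5991


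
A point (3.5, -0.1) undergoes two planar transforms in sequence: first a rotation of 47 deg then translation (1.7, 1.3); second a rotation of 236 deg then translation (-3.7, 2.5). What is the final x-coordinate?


After transform 1:
x1 = cos(47)*3.5 - sin(47)*-0.1 + 1.7 = 4.1601
y1 = sin(47)*3.5 + cos(47)*-0.1 + 1.3 = 3.7915
After transform 2:
x2 = cos(236)*4.1601 - sin(236)*3.7915 + -3.7
= -2.883


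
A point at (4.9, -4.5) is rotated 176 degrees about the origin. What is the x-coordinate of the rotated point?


x' = x*cos(theta) - y*sin(theta)
cos(176 deg) = -0.9976, sin(176 deg) = 0.0698
x' = 4.9 * -0.9976 - -4.5 * 0.0698
= -4.8881 - -0.3139
= -4.5742


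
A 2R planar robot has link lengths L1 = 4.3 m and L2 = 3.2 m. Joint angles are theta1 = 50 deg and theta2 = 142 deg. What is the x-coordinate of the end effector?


Convert angles to radians: theta1 = 0.8727, theta2 = 2.4784
x = L1*cos(theta1) + L2*cos(theta1+theta2)
x = 2.764 + -3.1301
x = -0.3661


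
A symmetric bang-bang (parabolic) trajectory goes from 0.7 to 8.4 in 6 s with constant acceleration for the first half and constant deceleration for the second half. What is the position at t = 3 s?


Symmetric rest-to-rest: each phase covers (pf-p0)/2 in time T/2. 0.5*a*(T/2)^2 = (pf-p0)/2 => a = 4*(pf-p0)/T^2
a = 4*(8.4-0.7)/6^2 = 0.8556
t = 3 is in the acceleration phase (t <= T/2).
p = p0 + 0.5*a*t^2 = 0.7 + 0.5*0.8556*3^2
= 4.55


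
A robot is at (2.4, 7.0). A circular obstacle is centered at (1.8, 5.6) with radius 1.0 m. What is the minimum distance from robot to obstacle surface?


center_dist = sqrt((2.4-1.8)^2 + (7.0-5.6)^2)
= sqrt(0.36 + 1.96)
= 1.5232
min_dist = center_dist - radius = 1.5232 - 1.0 = 0.5232 m


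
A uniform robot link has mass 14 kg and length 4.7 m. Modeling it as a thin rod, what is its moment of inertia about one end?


I = (1/3) * m * L^2
= (1/3) * 14 * 4.7^2
= 0.333333 * 14 * 22.09
= 103.0867 kg*m^2


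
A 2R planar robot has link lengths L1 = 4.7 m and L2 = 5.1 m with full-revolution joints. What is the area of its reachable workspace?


r_max = L1 + L2 = 9.8 m
r_min = |L1 - L2| = 0.4 m
Area = pi*(r_max^2 - r_min^2)
= pi*(96.04 - 0.16)
= pi * 95.88
= 301.2159 m^2


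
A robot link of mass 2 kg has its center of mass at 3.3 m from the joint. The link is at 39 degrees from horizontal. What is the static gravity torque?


tau = m*g*L*cos(angle)
= 2 * 9.81 * 3.3 * cos(39 deg)
= 2 * 9.81 * 3.3 * 0.7771
= 50.3171 Nm


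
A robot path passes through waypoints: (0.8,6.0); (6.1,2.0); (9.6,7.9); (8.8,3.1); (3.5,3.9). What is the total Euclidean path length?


Segment lengths:
  seg1 = sqrt((5.3)^2 + (-4.0)^2) = 6.64
  seg2 = sqrt((3.5)^2 + (5.9)^2) = 6.86
  seg3 = sqrt((-0.8)^2 + (-4.8)^2) = 4.8662
  seg4 = sqrt((-5.3)^2 + (0.8)^2) = 5.36
Total = 23.7263


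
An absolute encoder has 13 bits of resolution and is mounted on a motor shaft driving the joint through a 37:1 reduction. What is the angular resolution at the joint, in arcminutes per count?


counts = 2^13 = 8192
effective counts at joint = 8192 * 37 = 303104
resolution = 360*60 / 303104
= 0.0713 arcmin/count


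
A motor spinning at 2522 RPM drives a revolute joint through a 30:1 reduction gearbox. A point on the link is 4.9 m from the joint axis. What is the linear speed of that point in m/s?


omega_motor = 2522 * 2*pi/60 = 264.1032 rad/s
omega_joint = omega_motor / 30 = 8.8034 rad/s
v = omega_joint * r = 8.8034 * 4.9
= 43.1369 m/s


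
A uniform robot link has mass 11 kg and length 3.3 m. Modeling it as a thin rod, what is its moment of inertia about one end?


I = (1/3) * m * L^2
= (1/3) * 11 * 3.3^2
= 0.333333 * 11 * 10.89
= 39.93 kg*m^2


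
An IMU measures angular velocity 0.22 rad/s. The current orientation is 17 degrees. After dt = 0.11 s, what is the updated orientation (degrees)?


delta_theta = w * dt = 0.22 * 0.11 = 0.0242 rad
= 1.3866 deg
theta_new = 17 + 1.3866 = 18.3866 deg


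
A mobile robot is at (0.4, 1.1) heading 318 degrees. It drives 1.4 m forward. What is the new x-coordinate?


x_new = x0 + d*cos(theta)
= 0.4 + 1.4*cos(318)
= 0.4 + 1.0404
= 1.4404


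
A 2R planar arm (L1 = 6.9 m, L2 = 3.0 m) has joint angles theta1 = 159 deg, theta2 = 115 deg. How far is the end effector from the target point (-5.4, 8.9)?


End effector via forward kinematics:
x = L1*cos(t1) + L2*cos(t1+t2) = -6.2324
y = L1*sin(t1) + L2*sin(t1+t2) = -0.52
Distance to target:
d = sqrt((-5.4 - -6.2324)^2 + (8.9 - -0.52)^2)
= sqrt(0.6929 + 88.7355)
= 9.4567 m


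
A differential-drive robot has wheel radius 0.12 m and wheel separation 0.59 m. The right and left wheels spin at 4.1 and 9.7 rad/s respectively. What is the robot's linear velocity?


vR = r*wR = 0.12*4.1 = 0.492 m/s
vL = r*wL = 0.12*9.7 = 1.164 m/s
v = (vR+vL)/2 = 0.828 m/s
omega = (vR-vL)/L = -1.139 rad/s
linear velocity = 0.828 m/s


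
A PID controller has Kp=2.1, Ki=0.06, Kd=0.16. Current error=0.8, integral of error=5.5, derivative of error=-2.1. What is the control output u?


u = Kp*e + Ki*int(e) + Kd*de/dt
= 2.1*0.8 + 0.06*5.5 + 0.16*(-2.1)
= 1.68 + 0.33 + -0.336
= 1.674


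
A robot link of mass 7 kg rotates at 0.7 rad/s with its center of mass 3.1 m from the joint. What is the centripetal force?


F = m * omega^2 * r
= 7 * 0.7^2 * 3.1
= 7 * 0.49 * 3.1
= 10.633 N


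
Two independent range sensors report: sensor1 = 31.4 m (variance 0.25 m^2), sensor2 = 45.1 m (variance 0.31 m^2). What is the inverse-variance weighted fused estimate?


w1 = (1/var1) / (1/var1 + 1/var2)
   = 4.0 / (4.0 + 3.2258) = 0.5536
w2 = 1 - w1 = 0.4464
fused = w1*s1 + w2*s2 = 17.3821 + 20.1339
= 37.5161 m


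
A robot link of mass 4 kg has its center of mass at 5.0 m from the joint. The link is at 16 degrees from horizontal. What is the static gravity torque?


tau = m*g*L*cos(angle)
= 4 * 9.81 * 5.0 * cos(16 deg)
= 4 * 9.81 * 5.0 * 0.9613
= 188.5995 Nm


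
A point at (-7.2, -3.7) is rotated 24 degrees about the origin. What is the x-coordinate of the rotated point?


x' = x*cos(theta) - y*sin(theta)
cos(24 deg) = 0.9135, sin(24 deg) = 0.4067
x' = -7.2 * 0.9135 - -3.7 * 0.4067
= -6.5775 - -1.5049
= -5.0726


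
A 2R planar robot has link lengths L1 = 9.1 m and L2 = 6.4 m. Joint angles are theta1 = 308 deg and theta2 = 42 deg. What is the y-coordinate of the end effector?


Convert angles to radians: theta1 = 5.3756, theta2 = 0.733
y = L1*sin(theta1) + L2*sin(theta1+theta2)
y = -7.1709 + -1.1113
y = -8.2822


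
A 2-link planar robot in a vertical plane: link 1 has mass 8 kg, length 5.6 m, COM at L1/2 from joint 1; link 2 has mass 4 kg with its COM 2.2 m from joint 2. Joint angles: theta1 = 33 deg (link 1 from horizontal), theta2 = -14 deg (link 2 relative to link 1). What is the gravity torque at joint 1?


Horizontal distance from joint 1 to link-1 COM:
  x_c1 = (L1/2)*cos(t1) = 2.8 * 0.8387 = 2.3483 m
Horizontal distance from joint 1 to link-2 COM:
  x_c2 = L1*cos(t1) + Lc2*cos(t1+t2)
       = 5.6*0.8387 + 2.2*0.9455 = 6.7767 m
tau1 = m1*g*x_c1 + m2*g*x_c2
     = 8*9.81*2.3483 + 4*9.81*6.7767
     = 184.2928 + 265.9176
     = 450.2104 Nm


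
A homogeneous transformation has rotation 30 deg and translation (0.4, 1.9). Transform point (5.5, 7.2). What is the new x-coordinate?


x' = cos(theta)*px - sin(theta)*py + tx
= 0.866*5.5 - 0.5*7.2 + 0.4
= 1.5631


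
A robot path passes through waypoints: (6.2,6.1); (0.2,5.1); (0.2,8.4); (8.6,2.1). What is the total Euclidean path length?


Segment lengths:
  seg1 = sqrt((-6.0)^2 + (-1.0)^2) = 6.0828
  seg2 = sqrt((0.0)^2 + (3.3)^2) = 3.3
  seg3 = sqrt((8.4)^2 + (-6.3)^2) = 10.5
Total = 19.8828


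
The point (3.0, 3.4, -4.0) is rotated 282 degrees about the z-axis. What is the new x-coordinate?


Rotation about z-axis: x' = x*cos(theta) - y*sin(theta)
= 3.0 * 0.2079 - 3.4 * -0.9781
= 3.9494


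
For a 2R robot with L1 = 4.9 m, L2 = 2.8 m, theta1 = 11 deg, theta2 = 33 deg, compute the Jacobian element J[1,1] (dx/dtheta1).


J[1,1] = -L1*sin(t1) - L2*sin(t1+t2)
= -4.9*sin(11) - 2.8*sin(44)
= -2.88
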